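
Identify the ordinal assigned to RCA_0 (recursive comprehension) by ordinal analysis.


The proof-theoretic ordinal of RCA_0 (recursive comprehension) is a standard result in ordinal analysis.
This ordinal is the supremum of order types of primitive recursive well-orderings
that the theory can prove to be well-ordered.
For RCA_0 (recursive comprehension), the proof-theoretic ordinal is omega^omega.

omega^omega


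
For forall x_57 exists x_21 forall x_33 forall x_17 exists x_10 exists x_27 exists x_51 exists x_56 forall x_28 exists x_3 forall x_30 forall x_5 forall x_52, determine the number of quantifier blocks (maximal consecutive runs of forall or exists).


Alternations = 6.
Blocks = alternations + 1 = 7

7


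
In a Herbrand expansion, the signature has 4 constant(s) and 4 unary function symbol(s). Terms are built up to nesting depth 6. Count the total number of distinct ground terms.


Herbrand terms by depth:
Depth 0: 4 constants
Depth 1: 16 new terms (running total: 20)
Depth 2: 64 new terms (running total: 84)
Depth 3: 256 new terms (running total: 340)
Depth 4: 1024 new terms (running total: 1364)
Depth 5: 4096 new terms (running total: 5460)
Depth 6: 16384 new terms (running total: 21844)
Total distinct ground terms = 21844

21844


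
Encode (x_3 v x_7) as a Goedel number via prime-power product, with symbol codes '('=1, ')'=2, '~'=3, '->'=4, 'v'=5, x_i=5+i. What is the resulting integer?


Formula: (x_3 v x_7)
Symbol codes: [1, 8, 5, 12, 2]
Primes: [2, 3, 5, 7, 11]
p_1^1 = 2^1 = 2
p_2^8 = 3^8 = 6561
p_3^5 = 5^5 = 3125
p_4^12 = 7^12 = 13841287201
p_5^2 = 11^2 = 121
Product = 68677093277606756250

68677093277606756250


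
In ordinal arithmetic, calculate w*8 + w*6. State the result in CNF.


Ordinal addition w*8 + w*6:
Both terms have the same exponent 1.
w^e*c + w^e*d = w^e*(c+d).
Result = w^1*(8+6) = w*14

w*14


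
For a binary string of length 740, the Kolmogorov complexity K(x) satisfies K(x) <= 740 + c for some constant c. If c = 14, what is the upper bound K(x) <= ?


K(x) <= |x| + c = 740 + 14 = 754

754


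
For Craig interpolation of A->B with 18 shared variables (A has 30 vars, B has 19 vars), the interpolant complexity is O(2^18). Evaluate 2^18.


Shared atoms = 18
Craig interpolant size bound = 2^18
= 262144

262144


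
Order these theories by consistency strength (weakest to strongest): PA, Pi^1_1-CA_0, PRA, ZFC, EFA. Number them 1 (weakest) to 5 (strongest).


Ordering by consistency strength:
1. EFA
2. PRA
3. PA
4. Pi^1_1-CA_0
5. ZFC


PA=3, Pi^1_1-CA_0=4, PRA=2, ZFC=5, EFA=1


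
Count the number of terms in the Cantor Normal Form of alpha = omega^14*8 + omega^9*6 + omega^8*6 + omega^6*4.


CNF: omega^14*8 + omega^9*6 + omega^8*6 + omega^6*4
Count the summands separated by '+':
  term 1: omega^14*8
  term 2: omega^9*6
  term 3: omega^8*6
  term 4: omega^6*4
Total terms = 4

4


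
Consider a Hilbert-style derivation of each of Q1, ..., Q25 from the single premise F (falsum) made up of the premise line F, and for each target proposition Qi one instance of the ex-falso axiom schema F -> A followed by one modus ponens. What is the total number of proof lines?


Ex falso, line by line:
- 1 premise line (F)
- 25 targets, each needing 1 axiom instance (F -> Qi) + 1 MP = 2 lines: 2 * 25 = 50
Total = 1 + 50 = 51 lines.

51


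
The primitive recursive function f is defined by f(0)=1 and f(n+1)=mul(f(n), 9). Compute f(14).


f(0) = 1
f(1) = mul(f(0), 9) = mul(1, 9) = 9
f(2) = mul(f(1), 9) = mul(9, 9) = 81
f(3) = mul(f(2), 9) = mul(81, 9) = 729
f(4) = mul(f(3), 9) = mul(729, 9) = 6561
f(5) = mul(f(4), 9) = mul(6561, 9) = 59049
f(6) = mul(f(5), 9) = mul(59049, 9) = 531441
f(7) = mul(f(6), 9) = mul(531441, 9) = 4782969
f(8) = mul(f(7), 9) = mul(4782969, 9) = 43046721
f(9) = mul(f(8), 9) = mul(43046721, 9) = 387420489
f(10) = mul(f(9), 9) = mul(387420489, 9) = 3486784401
f(11) = mul(f(10), 9) = mul(3486784401, 9) = 31381059609
f(12) = mul(f(11), 9) = mul(31381059609, 9) = 282429536481
f(13) = mul(f(12), 9) = mul(282429536481, 9) = 2541865828329
f(14) = mul(f(13), 9) = mul(2541865828329, 9) = 22876792454961


22876792454961


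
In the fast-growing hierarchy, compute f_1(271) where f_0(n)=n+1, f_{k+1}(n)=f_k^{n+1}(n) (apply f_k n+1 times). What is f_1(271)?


f_1(271) = f_0^272(271)
f_0 adds 1 each time, applied 272 times.
f_1(271) = 271 + 272 = 543

543


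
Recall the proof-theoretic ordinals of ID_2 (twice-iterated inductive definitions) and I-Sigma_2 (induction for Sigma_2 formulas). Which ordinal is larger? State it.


Proof-theoretic ordinal of ID_2 (twice-iterated inductive definitions): psi_0(epsilon_{Omega_2+1})
Proof-theoretic ordinal of I-Sigma_2 (induction for Sigma_2 formulas): omega^(omega^omega)
Comparing: omega^(omega^omega) < psi_0(epsilon_{Omega_2+1}).
The larger ordinal is psi_0(epsilon_{Omega_2+1}) (from ID_2 (twice-iterated inductive definitions)).

psi_0(epsilon_{Omega_2+1})


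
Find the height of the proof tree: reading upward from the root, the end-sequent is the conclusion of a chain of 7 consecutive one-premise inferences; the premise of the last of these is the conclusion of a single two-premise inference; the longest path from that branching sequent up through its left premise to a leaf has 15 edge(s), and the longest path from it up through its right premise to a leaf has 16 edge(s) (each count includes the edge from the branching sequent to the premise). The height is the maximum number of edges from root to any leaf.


Longest path through the left premise: 15 edges (measured from the branching sequent)
Longest path through the right premise: 16 edges
Height of the subtree rooted at the branching sequent: max(15, 16) = 16
The branching sequent sits 7 edges above the root (the chain of one-premise inferences), so height = 16 + 7 = 23

23


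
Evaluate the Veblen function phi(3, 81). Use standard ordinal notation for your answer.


phi(3, 81):
phi(3, beta) = eta_beta (the beta-th eta number, fixed point of zeta).
phi(3, 81) = eta_81

eta_81


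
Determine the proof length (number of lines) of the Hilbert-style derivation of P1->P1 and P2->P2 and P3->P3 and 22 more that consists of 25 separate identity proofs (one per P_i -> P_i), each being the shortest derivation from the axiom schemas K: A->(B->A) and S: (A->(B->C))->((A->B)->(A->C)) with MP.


The shortest proof of A->A from K and S in the Hilbert calculus has exactly 5 lines:
(1) K instance A->((A->A)->A), (2) S instance, (3) MP on 1,2, (4) K instance A->(A->A), (5) MP on 3,4.
For 25 independent identities: 25 * 5 = 125 lines total.

125


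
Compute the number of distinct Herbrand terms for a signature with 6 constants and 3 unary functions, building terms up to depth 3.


Herbrand terms by depth:
Depth 0: 6 constants
Depth 1: 18 new terms (running total: 24)
Depth 2: 54 new terms (running total: 78)
Depth 3: 162 new terms (running total: 240)
Total distinct ground terms = 240

240


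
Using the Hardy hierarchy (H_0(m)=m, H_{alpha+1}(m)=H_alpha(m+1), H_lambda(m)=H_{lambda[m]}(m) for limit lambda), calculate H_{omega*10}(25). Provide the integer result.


H_{omega*10}(25):
For the Hardy hierarchy, H_{omega*k}(n) = 2^k * n.
2^10 = 1024.
1024 * 25 = 25600

25600


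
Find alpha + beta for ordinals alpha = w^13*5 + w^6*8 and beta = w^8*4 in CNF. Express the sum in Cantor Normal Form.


Ordinal addition (w^13*5 + w^6*8) + w^8*4:
alpha's leading term has exponent 13 > beta's exponent 8, so it survives.
alpha's tail term has exponent 6 < beta's exponent 8, so it is absorbed by beta.
In ordinal addition, any term followed by a strictly larger-exponent term is absorbed.
Result = w^13*5 + w^8*4

w^13*5 + w^8*4


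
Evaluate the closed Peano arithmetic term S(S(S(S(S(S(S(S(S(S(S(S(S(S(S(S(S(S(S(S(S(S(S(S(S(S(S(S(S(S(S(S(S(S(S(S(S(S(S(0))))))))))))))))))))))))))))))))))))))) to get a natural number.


Counting successors applied to 0:
39 applications of S to 0 = 39

39


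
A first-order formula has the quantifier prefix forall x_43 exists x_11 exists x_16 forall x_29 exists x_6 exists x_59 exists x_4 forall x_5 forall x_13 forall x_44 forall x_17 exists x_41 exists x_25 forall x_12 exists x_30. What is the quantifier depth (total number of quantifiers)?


Quantifier prefix has 15 quantifier symbols.
Quantifier depth = 15

15


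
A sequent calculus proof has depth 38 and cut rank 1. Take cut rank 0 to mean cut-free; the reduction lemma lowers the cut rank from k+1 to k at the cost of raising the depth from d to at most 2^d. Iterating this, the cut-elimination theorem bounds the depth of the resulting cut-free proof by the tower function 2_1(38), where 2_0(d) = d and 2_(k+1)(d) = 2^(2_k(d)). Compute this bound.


Each rank reduction sends depth d to at most 2^d; cut rank r needs r reductions.
2_0(38) = 38
2_1(38) = 2^38 = 274877906944
Cut-free depth bound = 274877906944

274877906944


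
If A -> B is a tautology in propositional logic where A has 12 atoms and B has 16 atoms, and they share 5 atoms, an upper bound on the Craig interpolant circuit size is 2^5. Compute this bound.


Shared atoms = 5
Craig interpolant size bound = 2^5
= 32

32


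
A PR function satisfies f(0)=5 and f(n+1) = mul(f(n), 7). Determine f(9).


f(0) = 5
f(1) = mul(f(0), 7) = mul(5, 7) = 35
f(2) = mul(f(1), 7) = mul(35, 7) = 245
f(3) = mul(f(2), 7) = mul(245, 7) = 1715
f(4) = mul(f(3), 7) = mul(1715, 7) = 12005
f(5) = mul(f(4), 7) = mul(12005, 7) = 84035
f(6) = mul(f(5), 7) = mul(84035, 7) = 588245
f(7) = mul(f(6), 7) = mul(588245, 7) = 4117715
f(8) = mul(f(7), 7) = mul(4117715, 7) = 28824005
f(9) = mul(f(8), 7) = mul(28824005, 7) = 201768035


201768035


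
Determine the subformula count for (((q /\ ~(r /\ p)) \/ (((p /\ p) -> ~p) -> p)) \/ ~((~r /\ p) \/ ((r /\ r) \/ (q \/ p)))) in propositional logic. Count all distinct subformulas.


Formula: (((q /\ ~(r /\ p)) \/ (((p /\ p) -> ~p) -> p)) \/ ~((~r /\ p) \/ ((r /\ r) \/ (q \/ p))))
Subformulas found:
  1. r
  2. q
  3. p
  4. ~p
  5. ~r
  6. (q \/ p)
  7. (r /\ r)
  8. (r /\ p)
  9. (p /\ p)
  10. (~r /\ p)
  11. ~(r /\ p)
  12. (q /\ ~(r /\ p))
  13. ((p /\ p) -> ~p)
  14. ((r /\ r) \/ (q \/ p))
  15. (((p /\ p) -> ~p) -> p)
  16. ((~r /\ p) \/ ((r /\ r) \/ (q \/ p)))
  17. ~((~r /\ p) \/ ((r /\ r) \/ (q \/ p)))
  18. ((q /\ ~(r /\ p)) \/ (((p /\ p) -> ~p) -> p))
  19. (((q /\ ~(r /\ p)) \/ (((p /\ p) -> ~p) -> p)) \/ ~((~r /\ p) \/ ((r /\ r) \/ (q \/ p))))
Total distinct subformulas = 19

19


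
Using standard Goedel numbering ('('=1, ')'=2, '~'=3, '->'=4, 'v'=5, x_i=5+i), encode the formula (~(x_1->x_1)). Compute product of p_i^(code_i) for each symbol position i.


Formula: (~(x_1->x_1))
Symbol codes: [1, 3, 1, 6, 4, 6, 2, 2]
Primes: [2, 3, 5, 7, 11, 13, 17, 19]
p_1^1 = 2^1 = 2
p_2^3 = 3^3 = 27
p_3^1 = 5^1 = 5
p_4^6 = 7^6 = 117649
p_5^4 = 11^4 = 14641
p_6^6 = 13^6 = 4826809
p_7^2 = 17^2 = 289
p_8^2 = 19^2 = 361
Product = 234200546084704971001230

234200546084704971001230


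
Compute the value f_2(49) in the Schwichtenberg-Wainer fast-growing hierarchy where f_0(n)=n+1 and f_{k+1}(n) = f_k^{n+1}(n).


f_2(49) = f_1^50(49)
f_1(m) = 2m + 1.
Iterating: f_1^k(n) = 2^k*(n+1) - 1.
f_2(49) = 2^50*(49+1) - 1 = 1125899906842624*50 - 1 = 56294995342131199

56294995342131199


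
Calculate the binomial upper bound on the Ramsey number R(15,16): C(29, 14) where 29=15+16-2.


R(15,16) <= C(15+16-2, 15-1) = C(29, 14)
C(29, 14) = 29! / (14! * 15!)
= 77558760

77558760


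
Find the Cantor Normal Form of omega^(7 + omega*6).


omega^(7 + omega*6):
In ordinal addition a term is absorbed by a following term of strictly larger exponent: 0 < 1, so 7 + omega*6 = omega*6.
omega raised to a CNF ordinal is a single CNF term: Result = omega^(omega*6)

omega^(omega*6)


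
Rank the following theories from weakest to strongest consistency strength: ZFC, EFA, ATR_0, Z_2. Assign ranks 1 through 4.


Ordering by consistency strength:
1. EFA
2. ATR_0
3. Z_2
4. ZFC


ZFC=4, EFA=1, ATR_0=2, Z_2=3


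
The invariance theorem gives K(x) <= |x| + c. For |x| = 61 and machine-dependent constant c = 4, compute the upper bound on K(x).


K(x) <= |x| + c = 61 + 4 = 65

65


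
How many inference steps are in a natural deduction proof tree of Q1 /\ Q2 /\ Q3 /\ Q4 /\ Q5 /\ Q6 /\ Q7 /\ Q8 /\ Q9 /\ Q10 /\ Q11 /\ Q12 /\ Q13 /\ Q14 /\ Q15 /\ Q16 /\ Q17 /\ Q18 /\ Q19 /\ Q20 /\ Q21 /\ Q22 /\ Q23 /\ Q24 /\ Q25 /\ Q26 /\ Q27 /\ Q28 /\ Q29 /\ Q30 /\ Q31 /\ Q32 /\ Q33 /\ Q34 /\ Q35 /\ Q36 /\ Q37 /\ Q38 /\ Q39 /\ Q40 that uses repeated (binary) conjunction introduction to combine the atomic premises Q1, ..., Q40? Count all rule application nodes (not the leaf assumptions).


The target conjunction has 40 conjuncts, i.e. 39 binary /\ connectives.
Each conjunction-intro joins two pieces, so 40 atoms require 40-1 = 39 applications.
Total inference nodes = 39

39


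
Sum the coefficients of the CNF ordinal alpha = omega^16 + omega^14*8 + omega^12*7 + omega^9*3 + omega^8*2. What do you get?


CNF: omega^16 + omega^14*8 + omega^12*7 + omega^9*3 + omega^8*2
Coefficients: 1 + 8 + 7 + 3 + 2 = 21

21


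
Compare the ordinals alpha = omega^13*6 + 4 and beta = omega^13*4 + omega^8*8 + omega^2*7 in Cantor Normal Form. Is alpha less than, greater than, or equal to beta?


Compare term by term from highest exponent:
alpha = omega^13*6 + 4
beta = omega^13*4 + omega^8*8 + omega^2*7
Term 1: alpha has omega^13*6, beta has omega^13*4
Term 2: alpha has omega^0*4, beta has omega^8*8
Term 3: alpha has omega^0*0, beta has omega^2*7
Result: alpha > beta

alpha > beta


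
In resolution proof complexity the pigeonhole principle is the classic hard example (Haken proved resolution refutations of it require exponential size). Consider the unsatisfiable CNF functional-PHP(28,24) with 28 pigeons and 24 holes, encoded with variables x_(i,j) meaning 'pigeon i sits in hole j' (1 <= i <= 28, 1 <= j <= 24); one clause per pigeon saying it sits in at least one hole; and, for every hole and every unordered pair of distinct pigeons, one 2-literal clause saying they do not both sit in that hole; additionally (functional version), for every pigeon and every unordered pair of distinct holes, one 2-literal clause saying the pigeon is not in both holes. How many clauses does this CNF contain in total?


functional-PHP(28,24): 28 pigeons, 24 holes, 28*24 = 672 variables.
- pigeon clauses: one per pigeon -> 28 clauses
- hole clauses: 24 holes * C(28,2) = 24 * 378 -> 9072 clauses
- functional clauses: 28 pigeons * C(24,2) = 28 * 276 -> 7728 clauses
Total clauses = 28 + 9072 + 7728 = 16828

16828


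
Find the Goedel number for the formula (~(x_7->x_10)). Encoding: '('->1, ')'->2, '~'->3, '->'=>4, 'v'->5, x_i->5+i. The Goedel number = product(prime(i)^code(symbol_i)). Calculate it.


Formula: (~(x_7->x_10))
Symbol codes: [1, 3, 1, 12, 4, 15, 2, 2]
Primes: [2, 3, 5, 7, 11, 13, 17, 19]
p_1^1 = 2^1 = 2
p_2^3 = 3^3 = 27
p_3^1 = 5^1 = 5
p_4^12 = 7^12 = 13841287201
p_5^4 = 11^4 = 14641
p_6^15 = 13^15 = 51185893014090757
p_7^2 = 17^2 = 289
p_8^2 = 19^2 = 361
Product = 292190649785175212919032895755249914710

292190649785175212919032895755249914710


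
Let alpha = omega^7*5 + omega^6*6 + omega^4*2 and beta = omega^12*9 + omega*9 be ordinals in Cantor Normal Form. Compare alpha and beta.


Compare term by term from highest exponent:
alpha = omega^7*5 + omega^6*6 + omega^4*2
beta = omega^12*9 + omega*9
Term 1: alpha has omega^7*5, beta has omega^12*9
Term 2: alpha has omega^6*6, beta has omega^1*9
Term 3: alpha has omega^4*2, beta has omega^0*0
Result: alpha < beta

alpha < beta


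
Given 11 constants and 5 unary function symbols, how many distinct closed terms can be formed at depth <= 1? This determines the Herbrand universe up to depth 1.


Herbrand terms by depth:
Depth 0: 11 constants
Depth 1: 55 new terms (running total: 66)
Total distinct ground terms = 66

66


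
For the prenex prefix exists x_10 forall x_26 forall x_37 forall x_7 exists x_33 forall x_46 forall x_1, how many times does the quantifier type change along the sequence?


Walk the prefix and count type changes:
  position 1: exists -> forall <-- alternation
  position 2: forall -> forall
  position 3: forall -> forall
  position 4: forall -> exists <-- alternation
  position 5: exists -> forall <-- alternation
  position 6: forall -> forall
Total alternations = 3

3


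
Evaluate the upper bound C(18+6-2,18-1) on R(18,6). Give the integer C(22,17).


R(18,6) <= C(18+6-2, 18-1) = C(22, 17)
C(22, 17) = 22! / (17! * 5!)
= 26334

26334


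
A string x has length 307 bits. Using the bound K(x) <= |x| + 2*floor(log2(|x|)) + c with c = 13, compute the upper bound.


floor(log2(307)) = 8
2 * 8 = 16
K(x) <= 307 + 16 + 13 = 336

336


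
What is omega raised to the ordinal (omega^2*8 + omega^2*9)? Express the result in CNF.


omega^(omega^2*8 + omega^2*9):
Both terms of the exponent have the same exponent 2, so they merge: omega^2*8 + omega^2*9 = omega^2*(8+9) = omega^2*17.
omega raised to a CNF ordinal is a single CNF term: Result = omega^(omega^2*17)

omega^(omega^2*17)


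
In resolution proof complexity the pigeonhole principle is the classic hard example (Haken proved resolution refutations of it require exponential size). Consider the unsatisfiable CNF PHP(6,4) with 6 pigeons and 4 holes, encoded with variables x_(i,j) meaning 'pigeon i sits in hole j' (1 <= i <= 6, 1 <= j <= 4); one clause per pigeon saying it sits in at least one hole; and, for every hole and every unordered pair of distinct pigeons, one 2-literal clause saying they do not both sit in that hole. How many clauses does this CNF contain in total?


PHP(6,4): 6 pigeons, 4 holes, 6*4 = 24 variables.
- pigeon clauses: one per pigeon -> 6 clauses
- hole clauses: 4 holes * C(6,2) = 4 * 15 -> 60 clauses
Total clauses = 6 + 60 = 66

66


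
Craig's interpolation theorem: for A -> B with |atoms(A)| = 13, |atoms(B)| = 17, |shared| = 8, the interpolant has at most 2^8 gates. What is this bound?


Shared atoms = 8
Craig interpolant size bound = 2^8
= 256

256


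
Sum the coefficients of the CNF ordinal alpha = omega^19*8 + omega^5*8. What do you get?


CNF: omega^19*8 + omega^5*8
Coefficients: 8 + 8 = 16

16


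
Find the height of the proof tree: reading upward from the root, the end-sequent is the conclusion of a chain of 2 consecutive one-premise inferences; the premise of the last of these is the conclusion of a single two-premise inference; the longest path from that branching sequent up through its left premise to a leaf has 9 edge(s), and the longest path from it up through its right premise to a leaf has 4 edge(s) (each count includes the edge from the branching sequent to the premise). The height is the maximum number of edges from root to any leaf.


Longest path through the left premise: 9 edges (measured from the branching sequent)
Longest path through the right premise: 4 edges
Height of the subtree rooted at the branching sequent: max(9, 4) = 9
The branching sequent sits 2 edges above the root (the chain of one-premise inferences), so height = 9 + 2 = 11

11


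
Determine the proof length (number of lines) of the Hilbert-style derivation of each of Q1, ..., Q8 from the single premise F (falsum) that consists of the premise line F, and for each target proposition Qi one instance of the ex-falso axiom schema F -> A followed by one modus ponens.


Ex falso, line by line:
- 1 premise line (F)
- 8 targets, each needing 1 axiom instance (F -> Qi) + 1 MP = 2 lines: 2 * 8 = 16
Total = 1 + 16 = 17 lines.

17


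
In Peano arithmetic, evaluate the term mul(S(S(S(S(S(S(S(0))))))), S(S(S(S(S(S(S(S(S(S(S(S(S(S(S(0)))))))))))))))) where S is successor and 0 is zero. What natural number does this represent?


mul(S^7(0), S^15(0)):
S^7(0) = 7
S^15(0) = 15
7 * 15 = 105

105


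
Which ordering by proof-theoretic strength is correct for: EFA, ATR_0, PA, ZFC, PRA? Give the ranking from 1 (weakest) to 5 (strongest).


Ordering by consistency strength:
1. EFA
2. PRA
3. PA
4. ATR_0
5. ZFC


EFA=1, ATR_0=4, PA=3, ZFC=5, PRA=2


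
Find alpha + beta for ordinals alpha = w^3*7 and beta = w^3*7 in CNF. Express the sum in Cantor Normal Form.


Ordinal addition w^3*7 + w^3*7:
Both terms have the same exponent 3.
w^e*c + w^e*d = w^e*(c+d).
Result = w^3*(7+7) = w^3*14

w^3*14


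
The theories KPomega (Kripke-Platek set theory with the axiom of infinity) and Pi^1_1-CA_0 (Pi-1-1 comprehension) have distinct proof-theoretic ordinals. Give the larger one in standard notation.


Proof-theoretic ordinal of KPomega (Kripke-Platek set theory with the axiom of infinity): psi_0(epsilon_{Omega+1})
Proof-theoretic ordinal of Pi^1_1-CA_0 (Pi-1-1 comprehension): psi_0(Omega_omega)
Comparing: psi_0(epsilon_{Omega+1}) < psi_0(Omega_omega).
The larger ordinal is psi_0(Omega_omega) (from Pi^1_1-CA_0 (Pi-1-1 comprehension)).

psi_0(Omega_omega)


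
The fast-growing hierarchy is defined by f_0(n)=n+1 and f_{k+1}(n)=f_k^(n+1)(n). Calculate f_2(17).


f_2(17) = f_1^18(17)
f_1(m) = 2m + 1.
Iterating: f_1^k(n) = 2^k*(n+1) - 1.
f_2(17) = 2^18*(17+1) - 1 = 262144*18 - 1 = 4718591

4718591


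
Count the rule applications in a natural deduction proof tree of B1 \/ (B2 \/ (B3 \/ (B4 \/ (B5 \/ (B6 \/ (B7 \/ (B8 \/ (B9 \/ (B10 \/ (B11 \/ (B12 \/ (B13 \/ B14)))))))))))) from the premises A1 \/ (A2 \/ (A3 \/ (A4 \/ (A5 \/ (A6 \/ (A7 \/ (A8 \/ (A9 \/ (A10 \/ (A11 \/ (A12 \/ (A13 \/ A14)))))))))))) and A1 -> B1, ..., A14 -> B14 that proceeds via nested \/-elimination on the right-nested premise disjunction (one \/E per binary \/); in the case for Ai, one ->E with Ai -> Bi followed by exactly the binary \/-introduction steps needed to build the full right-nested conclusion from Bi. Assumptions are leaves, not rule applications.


Constructive dilemma with 14 branches, all disjunctions right-nested:
- \/E: the premise has 13 binary \/, each eliminated once: 13 nodes.
- ->E: one per case (Ai with Ai -> Bi gives Bi): 14 nodes.
- \/I: in case i < n, Bi needs 1 step to form Bi \/ (B(i+1) \/ ...) and then i-1 steps to prepend B(i-1), ..., B1, i.e. i steps; in case i = n, B14 needs 13 prepend steps.
  \/I total = (1 + 2 + ... + 13) + 13 = 91 + 13 = 104 nodes.
Total = 13 + 14 + 104 = 131

131


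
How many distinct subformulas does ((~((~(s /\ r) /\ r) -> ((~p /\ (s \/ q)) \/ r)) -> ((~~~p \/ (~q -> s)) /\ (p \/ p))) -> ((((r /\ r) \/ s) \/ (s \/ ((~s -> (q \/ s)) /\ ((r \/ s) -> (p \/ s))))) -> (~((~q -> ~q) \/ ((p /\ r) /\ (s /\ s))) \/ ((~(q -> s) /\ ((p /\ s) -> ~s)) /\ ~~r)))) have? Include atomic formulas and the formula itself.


Formula: ((~((~(s /\ r) /\ r) -> ((~p /\ (s \/ q)) \/ r)) -> ((~~~p \/ (~q -> s)) /\ (p \/ p))) -> ((((r /\ r) \/ s) \/ (s \/ ((~s -> (q \/ s)) /\ ((r \/ s) -> (p \/ s))))) -> (~((~q -> ~q) \/ ((p /\ r) /\ (s /\ s))) \/ ((~(q -> s) /\ ((p /\ s) -> ~s)) /\ ~~r))))
Subformulas found:
  1. r
  2. p
  3. q
  4. s
  5. ~p
  6. ~s
  7. ~r
  8. ~q
  9. ~~p
  10. ~~r
  11. ~~~p
  12. (r \/ s)
  13. (s /\ s)
  14. (s /\ r)
  15. (p /\ r)
  16. (s \/ q)
  17. (q \/ s)
  18. (q -> s)
  19. (p \/ p)
  20. (p /\ s)
  21. (r /\ r)
  22. (p \/ s)
  23. ~(q -> s)
  24. (~q -> s)
  25. ~(s /\ r)
  26. (~q -> ~q)
  27. ((r /\ r) \/ s)
  28. (~s -> (q \/ s))
  29. ((p /\ s) -> ~s)
  30. (~(s /\ r) /\ r)
  31. (~p /\ (s \/ q))
  32. (~~~p \/ (~q -> s))
  33. ((p /\ r) /\ (s /\ s))
  34. ((r \/ s) -> (p \/ s))
  35. ((~p /\ (s \/ q)) \/ r)
  36. (~(q -> s) /\ ((p /\ s) -> ~s))
  37. ((~~~p \/ (~q -> s)) /\ (p \/ p))
  38. ((~q -> ~q) \/ ((p /\ r) /\ (s /\ s)))
  39. ~((~q -> ~q) \/ ((p /\ r) /\ (s /\ s)))
  40. ((~(q -> s) /\ ((p /\ s) -> ~s)) /\ ~~r)
  41. ((~s -> (q \/ s)) /\ ((r \/ s) -> (p \/ s)))
  42. ((~(s /\ r) /\ r) -> ((~p /\ (s \/ q)) \/ r))
  43. ~((~(s /\ r) /\ r) -> ((~p /\ (s \/ q)) \/ r))
  44. (s \/ ((~s -> (q \/ s)) /\ ((r \/ s) -> (p \/ s))))
  45. (((r /\ r) \/ s) \/ (s \/ ((~s -> (q \/ s)) /\ ((r \/ s) -> (p \/ s)))))
  46. (~((~(s /\ r) /\ r) -> ((~p /\ (s \/ q)) \/ r)) -> ((~~~p \/ (~q -> s)) /\ (p \/ p)))
  47. (~((~q -> ~q) \/ ((p /\ r) /\ (s /\ s))) \/ ((~(q -> s) /\ ((p /\ s) -> ~s)) /\ ~~r))
  48. ((((r /\ r) \/ s) \/ (s \/ ((~s -> (q \/ s)) /\ ((r \/ s) -> (p \/ s))))) -> (~((~q -> ~q) \/ ((p /\ r) /\ (s /\ s))) \/ ((~(q -> s) /\ ((p /\ s) -> ~s)) /\ ~~r)))
  49. ((~((~(s /\ r) /\ r) -> ((~p /\ (s \/ q)) \/ r)) -> ((~~~p \/ (~q -> s)) /\ (p \/ p))) -> ((((r /\ r) \/ s) \/ (s \/ ((~s -> (q \/ s)) /\ ((r \/ s) -> (p \/ s))))) -> (~((~q -> ~q) \/ ((p /\ r) /\ (s /\ s))) \/ ((~(q -> s) /\ ((p /\ s) -> ~s)) /\ ~~r))))
Total distinct subformulas = 49

49


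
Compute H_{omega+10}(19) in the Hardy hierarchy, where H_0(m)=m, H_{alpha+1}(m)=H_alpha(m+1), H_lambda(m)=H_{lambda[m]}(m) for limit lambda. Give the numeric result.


H_{omega+10}(19):
Unwind the 10 successor steps: H_{omega+10}(19) = H_omega(19+10) = H_omega(29).
H_omega(m) = H_m(m) = m + m = 2m.
Result = 2 * 29 = 58

58


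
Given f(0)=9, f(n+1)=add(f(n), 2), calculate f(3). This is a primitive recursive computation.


f(0) = 9
f(1) = add(f(0), 2) = add(9, 2) = 11
f(2) = add(f(1), 2) = add(11, 2) = 13
f(3) = add(f(2), 2) = add(13, 2) = 15


15


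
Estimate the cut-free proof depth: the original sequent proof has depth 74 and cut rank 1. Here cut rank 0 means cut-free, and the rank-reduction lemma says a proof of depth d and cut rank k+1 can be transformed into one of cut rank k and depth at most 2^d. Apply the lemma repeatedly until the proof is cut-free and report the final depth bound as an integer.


Each rank reduction sends depth d to at most 2^d; cut rank r needs r reductions.
2_0(74) = 74
2_1(74) = 2^74 = 18889465931478580854784
Cut-free depth bound = 18889465931478580854784

18889465931478580854784


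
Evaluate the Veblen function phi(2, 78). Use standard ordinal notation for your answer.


phi(2, 78):
phi(2, beta) = zeta_beta (the beta-th zeta number, fixed point of epsilon).
phi(2, 78) = zeta_78

zeta_78


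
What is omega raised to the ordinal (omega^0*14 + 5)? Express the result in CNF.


omega^(omega^0*14 + 5):
omega^0 = 1, so the exponent is 14 + 5 = 19 (finite ordinal addition).
Result = omega^19, already a single CNF term.

omega^19


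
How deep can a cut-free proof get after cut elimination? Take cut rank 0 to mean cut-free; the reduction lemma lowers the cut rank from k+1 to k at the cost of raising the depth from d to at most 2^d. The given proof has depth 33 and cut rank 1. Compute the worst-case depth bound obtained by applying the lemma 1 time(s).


Each rank reduction sends depth d to at most 2^d; cut rank r needs r reductions.
2_0(33) = 33
2_1(33) = 2^33 = 8589934592
Cut-free depth bound = 8589934592

8589934592


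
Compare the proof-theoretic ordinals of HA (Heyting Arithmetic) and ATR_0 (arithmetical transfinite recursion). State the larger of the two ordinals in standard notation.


Proof-theoretic ordinal of HA (Heyting Arithmetic): epsilon_0
Proof-theoretic ordinal of ATR_0 (arithmetical transfinite recursion): Gamma_0
Comparing: epsilon_0 < Gamma_0.
The larger ordinal is Gamma_0 (from ATR_0 (arithmetical transfinite recursion)).

Gamma_0


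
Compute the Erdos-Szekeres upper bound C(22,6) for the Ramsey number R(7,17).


R(7,17) <= C(7+17-2, 7-1) = C(22, 6)
C(22, 6) = 22! / (6! * 16!)
= 74613

74613


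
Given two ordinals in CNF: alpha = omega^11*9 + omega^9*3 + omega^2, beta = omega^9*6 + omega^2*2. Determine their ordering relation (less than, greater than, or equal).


Compare term by term from highest exponent:
alpha = omega^11*9 + omega^9*3 + omega^2
beta = omega^9*6 + omega^2*2
Term 1: alpha has omega^11*9, beta has omega^9*6
Term 2: alpha has omega^9*3, beta has omega^2*2
Term 3: alpha has omega^2*1, beta has omega^0*0
Result: alpha > beta

alpha > beta


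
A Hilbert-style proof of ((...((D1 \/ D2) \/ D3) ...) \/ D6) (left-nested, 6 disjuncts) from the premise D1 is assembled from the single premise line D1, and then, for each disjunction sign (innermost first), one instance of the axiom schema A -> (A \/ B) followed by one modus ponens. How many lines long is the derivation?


Building the left-nested 6-ary disjunction from D1:
- 1 premise line (D1)
- 6 disjuncts means 5 disjunction signs; each needs 1 axiom instance + 1 MP = 2 lines: 2 * 5 = 10
Total = 1 + 10 = 11 lines.

11


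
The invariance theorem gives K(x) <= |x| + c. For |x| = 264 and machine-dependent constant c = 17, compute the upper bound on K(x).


K(x) <= |x| + c = 264 + 17 = 281

281


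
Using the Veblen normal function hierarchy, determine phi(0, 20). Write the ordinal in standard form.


phi(0, 20):
phi(0, beta) = omega^beta by definition.
phi(0, 20) = omega^20

omega^20


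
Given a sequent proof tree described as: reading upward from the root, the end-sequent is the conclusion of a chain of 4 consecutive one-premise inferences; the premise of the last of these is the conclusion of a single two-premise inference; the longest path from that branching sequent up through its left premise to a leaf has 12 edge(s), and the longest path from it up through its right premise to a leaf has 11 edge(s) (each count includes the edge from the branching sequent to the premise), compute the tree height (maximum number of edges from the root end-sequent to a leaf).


Longest path through the left premise: 12 edges (measured from the branching sequent)
Longest path through the right premise: 11 edges
Height of the subtree rooted at the branching sequent: max(12, 11) = 12
The branching sequent sits 4 edges above the root (the chain of one-premise inferences), so height = 12 + 4 = 16

16


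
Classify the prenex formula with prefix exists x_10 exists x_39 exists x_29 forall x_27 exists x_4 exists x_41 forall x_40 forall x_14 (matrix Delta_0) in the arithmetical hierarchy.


Leading quantifier is exists, so the class is Sigma.
Number of quantifier blocks = alternations + 1 = 3 + 1 = 4.
Classification: Sigma_4

Sigma_4


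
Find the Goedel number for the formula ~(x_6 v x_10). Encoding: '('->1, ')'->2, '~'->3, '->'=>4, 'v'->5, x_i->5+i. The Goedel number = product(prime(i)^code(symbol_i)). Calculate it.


Formula: ~(x_6 v x_10)
Symbol codes: [3, 1, 11, 5, 15, 2]
Primes: [2, 3, 5, 7, 11, 13]
p_1^3 = 2^3 = 8
p_2^1 = 3^1 = 3
p_3^11 = 5^11 = 48828125
p_4^5 = 7^5 = 16807
p_5^15 = 11^15 = 4177248169415651
p_6^2 = 13^2 = 169
Product = 13904278930300001993358984375000

13904278930300001993358984375000


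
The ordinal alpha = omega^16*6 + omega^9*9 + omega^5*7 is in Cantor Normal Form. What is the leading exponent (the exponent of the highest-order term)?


CNF: omega^16*6 + omega^9*9 + omega^5*7
The leading term is omega^16*6, which has exponent 16.

16


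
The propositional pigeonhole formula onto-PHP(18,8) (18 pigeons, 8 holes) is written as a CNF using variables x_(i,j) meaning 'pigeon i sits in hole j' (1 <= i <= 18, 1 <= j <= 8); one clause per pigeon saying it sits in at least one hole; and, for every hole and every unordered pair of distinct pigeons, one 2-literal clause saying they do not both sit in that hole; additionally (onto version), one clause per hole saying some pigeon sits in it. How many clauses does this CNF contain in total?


onto-PHP(18,8): 18 pigeons, 8 holes, 18*8 = 144 variables.
- pigeon clauses: one per pigeon -> 18 clauses
- hole clauses: 8 holes * C(18,2) = 8 * 153 -> 1224 clauses
- onto clauses: one per hole -> 8 clauses
Total clauses = 18 + 1224 + 8 = 1250

1250


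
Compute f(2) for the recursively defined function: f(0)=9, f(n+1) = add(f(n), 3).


f(0) = 9
f(1) = add(f(0), 3) = add(9, 3) = 12
f(2) = add(f(1), 3) = add(12, 3) = 15


15


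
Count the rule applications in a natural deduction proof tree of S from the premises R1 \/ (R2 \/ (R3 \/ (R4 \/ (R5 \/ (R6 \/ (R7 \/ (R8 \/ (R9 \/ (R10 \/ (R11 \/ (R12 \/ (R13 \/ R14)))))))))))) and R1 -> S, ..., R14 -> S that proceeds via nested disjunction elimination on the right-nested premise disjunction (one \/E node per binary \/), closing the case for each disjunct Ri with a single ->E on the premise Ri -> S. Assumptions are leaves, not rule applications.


The premise R1 \/ (R2 \/ (R3 \/ (R4 \/ (R5 \/ (R6 \/ (R7 \/ (R8 \/ (R9 \/ (R10 \/ (R11 \/ (R12 \/ (R13 \/ R14)))))))))))) contains 14 disjuncts, hence 13 binary \/ connectives.
- Each binary \/ is eliminated once: 13 \/E nodes.
- Each of the 14 cases Ri derives S by one ->E with Ri -> S: 14 ->E nodes.
Total = 13 + 14 = 27

27


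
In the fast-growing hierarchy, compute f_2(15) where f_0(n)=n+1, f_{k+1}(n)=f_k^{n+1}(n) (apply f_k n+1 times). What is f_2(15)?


f_2(15) = f_1^16(15)
f_1(m) = 2m + 1.
Iterating: f_1^k(n) = 2^k*(n+1) - 1.
f_2(15) = 2^16*(15+1) - 1 = 65536*16 - 1 = 1048575

1048575


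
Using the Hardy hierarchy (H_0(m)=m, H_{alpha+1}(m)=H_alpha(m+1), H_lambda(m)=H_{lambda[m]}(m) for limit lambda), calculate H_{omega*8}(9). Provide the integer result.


H_{omega*8}(9):
For the Hardy hierarchy, H_{omega*k}(n) = 2^k * n.
2^8 = 256.
256 * 9 = 2304

2304


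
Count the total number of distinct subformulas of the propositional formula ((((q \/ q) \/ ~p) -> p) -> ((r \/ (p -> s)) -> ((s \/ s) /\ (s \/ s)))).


Formula: ((((q \/ q) \/ ~p) -> p) -> ((r \/ (p -> s)) -> ((s \/ s) /\ (s \/ s))))
Subformulas found:
  1. q
  2. s
  3. r
  4. p
  5. ~p
  6. (p -> s)
  7. (s \/ s)
  8. (q \/ q)
  9. (r \/ (p -> s))
  10. ((q \/ q) \/ ~p)
  11. ((s \/ s) /\ (s \/ s))
  12. (((q \/ q) \/ ~p) -> p)
  13. ((r \/ (p -> s)) -> ((s \/ s) /\ (s \/ s)))
  14. ((((q \/ q) \/ ~p) -> p) -> ((r \/ (p -> s)) -> ((s \/ s) /\ (s \/ s))))
Total distinct subformulas = 14

14


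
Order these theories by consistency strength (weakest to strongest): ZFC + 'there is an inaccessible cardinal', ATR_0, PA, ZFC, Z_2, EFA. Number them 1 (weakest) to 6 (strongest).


Ordering by consistency strength:
1. EFA
2. PA
3. ATR_0
4. Z_2
5. ZFC
6. ZFC + 'there is an inaccessible cardinal'


ZFC + 'there is an inaccessible cardinal'=6, ATR_0=3, PA=2, ZFC=5, Z_2=4, EFA=1


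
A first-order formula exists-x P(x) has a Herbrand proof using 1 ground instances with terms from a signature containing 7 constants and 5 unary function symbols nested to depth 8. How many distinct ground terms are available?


Herbrand terms by depth:
Depth 0: 7 constants
Depth 1: 35 new terms (running total: 42)
Depth 2: 175 new terms (running total: 217)
Depth 3: 875 new terms (running total: 1092)
Depth 4: 4375 new terms (running total: 5467)
Depth 5: 21875 new terms (running total: 27342)
Depth 6: 109375 new terms (running total: 136717)
Depth 7: 546875 new terms (running total: 683592)
Depth 8: 2734375 new terms (running total: 3417967)
Total distinct ground terms = 3417967

3417967


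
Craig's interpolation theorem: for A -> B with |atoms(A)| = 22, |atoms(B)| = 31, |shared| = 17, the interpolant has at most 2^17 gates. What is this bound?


Shared atoms = 17
Craig interpolant size bound = 2^17
= 131072

131072


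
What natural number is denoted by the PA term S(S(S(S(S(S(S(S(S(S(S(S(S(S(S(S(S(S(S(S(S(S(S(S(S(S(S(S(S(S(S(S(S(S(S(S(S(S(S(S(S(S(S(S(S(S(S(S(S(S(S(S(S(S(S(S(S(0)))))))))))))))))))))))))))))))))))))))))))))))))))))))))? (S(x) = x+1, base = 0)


Counting successors applied to 0:
57 applications of S to 0 = 57

57


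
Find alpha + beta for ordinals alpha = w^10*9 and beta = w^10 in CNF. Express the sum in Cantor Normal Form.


Ordinal addition w^10*9 + w^10:
Both terms have the same exponent 10.
w^e*c + w^e*d = w^e*(c+d).
Result = w^10*(9+1) = w^10*10

w^10*10


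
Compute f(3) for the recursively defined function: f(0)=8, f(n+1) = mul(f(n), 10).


f(0) = 8
f(1) = mul(f(0), 10) = mul(8, 10) = 80
f(2) = mul(f(1), 10) = mul(80, 10) = 800
f(3) = mul(f(2), 10) = mul(800, 10) = 8000


8000


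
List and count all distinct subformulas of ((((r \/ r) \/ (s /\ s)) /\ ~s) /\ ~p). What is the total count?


Formula: ((((r \/ r) \/ (s /\ s)) /\ ~s) /\ ~p)
Subformulas found:
  1. r
  2. s
  3. p
  4. ~s
  5. ~p
  6. (r \/ r)
  7. (s /\ s)
  8. ((r \/ r) \/ (s /\ s))
  9. (((r \/ r) \/ (s /\ s)) /\ ~s)
  10. ((((r \/ r) \/ (s /\ s)) /\ ~s) /\ ~p)
Total distinct subformulas = 10

10


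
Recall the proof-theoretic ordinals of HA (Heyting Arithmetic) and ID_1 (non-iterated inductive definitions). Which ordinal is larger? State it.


Proof-theoretic ordinal of HA (Heyting Arithmetic): epsilon_0
Proof-theoretic ordinal of ID_1 (non-iterated inductive definitions): psi_0(epsilon_{Omega+1})
Comparing: epsilon_0 < psi_0(epsilon_{Omega+1}).
The larger ordinal is psi_0(epsilon_{Omega+1}) (from ID_1 (non-iterated inductive definitions)).

psi_0(epsilon_{Omega+1})


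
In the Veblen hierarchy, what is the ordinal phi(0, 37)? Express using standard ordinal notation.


phi(0, 37):
phi(0, beta) = omega^beta by definition.
phi(0, 37) = omega^37

omega^37


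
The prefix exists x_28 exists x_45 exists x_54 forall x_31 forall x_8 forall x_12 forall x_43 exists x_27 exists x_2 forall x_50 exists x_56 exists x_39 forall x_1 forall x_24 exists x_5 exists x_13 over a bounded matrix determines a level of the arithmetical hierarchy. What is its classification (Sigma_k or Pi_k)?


Leading quantifier is exists, so the class is Sigma.
Number of quantifier blocks = alternations + 1 = 6 + 1 = 7.
Classification: Sigma_7

Sigma_7


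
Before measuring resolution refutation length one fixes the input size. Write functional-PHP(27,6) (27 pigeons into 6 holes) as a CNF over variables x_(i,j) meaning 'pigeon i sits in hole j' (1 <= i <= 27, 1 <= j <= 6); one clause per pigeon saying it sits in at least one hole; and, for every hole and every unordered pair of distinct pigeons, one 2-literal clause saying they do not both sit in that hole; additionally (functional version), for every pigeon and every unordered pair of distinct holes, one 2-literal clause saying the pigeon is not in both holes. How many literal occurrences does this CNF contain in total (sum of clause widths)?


functional-PHP(27,6): 27 pigeons, 6 holes, 27*6 = 162 variables.
- pigeon clauses: one per pigeon -> 27 clauses of width 6 -> 162 literals
- hole clauses: 6 holes * C(27,2) = 6 * 351 -> 2106 clauses of width 2 -> 4212 literals
- functional clauses: 27 pigeons * C(6,2) = 27 * 15 -> 405 clauses of width 2 -> 810 literals
Total literal occurrences = 162 + 4212 + 810 = 5184

5184


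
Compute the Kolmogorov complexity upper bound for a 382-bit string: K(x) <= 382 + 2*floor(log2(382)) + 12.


floor(log2(382)) = 8
2 * 8 = 16
K(x) <= 382 + 16 + 12 = 410

410


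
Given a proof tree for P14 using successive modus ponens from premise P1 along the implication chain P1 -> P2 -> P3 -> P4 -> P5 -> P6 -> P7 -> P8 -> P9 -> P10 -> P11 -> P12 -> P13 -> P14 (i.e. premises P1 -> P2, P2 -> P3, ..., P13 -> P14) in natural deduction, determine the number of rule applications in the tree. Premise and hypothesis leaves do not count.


We have a chain: P1 -> P2 -> P3 -> P4 -> P5 -> P6 -> P7 -> P8 -> P9 -> P10 -> P11 -> P12 -> P13 -> P14.
Each modus ponens application produces the next variable.
The chain has 14 propositions, so 14-1 = 13 modus ponens steps.
Total inference nodes = 13

13


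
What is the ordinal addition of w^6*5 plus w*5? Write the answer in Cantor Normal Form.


Ordinal addition w^6*5 + w*5:
Leading exponent of alpha (6) > leading exponent of beta (1).
Since alpha's term has higher exponent than beta's leading term,
the sum is simply alpha followed by beta.
Result = w^6*5 + w*5

w^6*5 + w*5


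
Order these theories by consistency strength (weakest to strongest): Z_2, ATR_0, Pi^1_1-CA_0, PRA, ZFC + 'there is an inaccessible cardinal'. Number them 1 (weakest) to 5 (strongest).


Ordering by consistency strength:
1. PRA
2. ATR_0
3. Pi^1_1-CA_0
4. Z_2
5. ZFC + 'there is an inaccessible cardinal'


Z_2=4, ATR_0=2, Pi^1_1-CA_0=3, PRA=1, ZFC + 'there is an inaccessible cardinal'=5


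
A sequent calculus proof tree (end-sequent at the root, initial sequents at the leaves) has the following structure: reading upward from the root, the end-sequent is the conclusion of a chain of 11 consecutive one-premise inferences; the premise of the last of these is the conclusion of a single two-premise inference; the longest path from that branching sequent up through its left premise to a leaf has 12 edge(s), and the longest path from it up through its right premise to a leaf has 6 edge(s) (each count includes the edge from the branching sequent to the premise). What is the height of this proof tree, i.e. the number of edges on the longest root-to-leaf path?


Longest path through the left premise: 12 edges (measured from the branching sequent)
Longest path through the right premise: 6 edges
Height of the subtree rooted at the branching sequent: max(12, 6) = 12
The branching sequent sits 11 edges above the root (the chain of one-premise inferences), so height = 12 + 11 = 23

23
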